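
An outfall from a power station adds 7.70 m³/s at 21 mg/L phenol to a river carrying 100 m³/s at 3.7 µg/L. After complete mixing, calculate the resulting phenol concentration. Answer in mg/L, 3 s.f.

1.50 mg/L

3.7 µg/L = 0.0037 mg/L.
Flow-weighted mixing gives C = (7.7·21 + 100·0.0037) / (7.7 + 100) = 162.1/107.7 = 1.505 mg/L.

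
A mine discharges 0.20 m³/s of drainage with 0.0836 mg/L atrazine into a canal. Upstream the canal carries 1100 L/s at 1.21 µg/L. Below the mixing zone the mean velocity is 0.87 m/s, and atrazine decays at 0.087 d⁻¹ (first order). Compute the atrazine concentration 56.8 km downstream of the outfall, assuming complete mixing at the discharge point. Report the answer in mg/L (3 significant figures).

0.0130 mg/L

1100 L/s = 1.1 m³/s.
1.21 µg/L = 0.00121 mg/L.
After complete mixing, C₀ = (0.2·0.0836 + 1.1·0.00121) / 1.3 = 0.01389 mg/L.
Travel time t = 5.68e+04 m / 0.87 m/s = 6.529e+04 s = 0.7556 d.
C = 0.01389·exp(−0.087·0.7556) = 0.01389·0.9364 = 0.013 mg/L.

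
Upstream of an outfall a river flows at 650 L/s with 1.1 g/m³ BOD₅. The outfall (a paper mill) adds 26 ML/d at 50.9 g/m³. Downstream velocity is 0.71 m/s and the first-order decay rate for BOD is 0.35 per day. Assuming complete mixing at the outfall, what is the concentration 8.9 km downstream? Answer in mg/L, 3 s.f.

26 ML/d = 0.3009 m³/s.
650 L/s = 0.65 m³/s.
After complete mixing, C₀ = (0.3009·50.9 + 0.65·1.1) / 0.9509 = 16.86 mg/L.
Travel time t = 8900 m / 0.71 m/s = 1.254e+04 s = 0.1451 d.
C = 16.86·exp(−0.35·0.1451) = 16.86·0.9505 = 16.02 mg/L.

16.0 mg/L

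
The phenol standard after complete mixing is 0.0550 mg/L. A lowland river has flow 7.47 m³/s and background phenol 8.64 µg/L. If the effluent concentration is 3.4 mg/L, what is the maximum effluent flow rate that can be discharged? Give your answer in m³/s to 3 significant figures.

8.64 µg/L = 0.00864 mg/L.
Mass balance at complete mixing: C_std·(Q_w + Q_r) = Q_w·C_e + Q_r·C_b.
Rearranging, Q_w = Q_r·(C_std − C_b)/(C_e − C_std) = 7.47·(0.055 − 0.00864) / (3.4 − 0.055) = 0.1035 m³/s.

0.104 m³/s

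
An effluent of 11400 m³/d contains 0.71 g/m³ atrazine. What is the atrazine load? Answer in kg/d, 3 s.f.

8.09 kg/d

11400 m³/d = 0.1319 m³/s.
Mass flux = Q·C = 0.1319 m³/s × 0.71 g/m³ = 0.09368 g/s.
= 0.09368 g/s × 86.4 = 8.094 kg/d.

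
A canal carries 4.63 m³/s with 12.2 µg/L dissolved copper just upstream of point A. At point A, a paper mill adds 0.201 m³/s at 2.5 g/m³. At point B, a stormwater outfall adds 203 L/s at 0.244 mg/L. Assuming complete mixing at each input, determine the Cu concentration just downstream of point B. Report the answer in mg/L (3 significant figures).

0.121 mg/L

12.2 µg/L = 0.0122 mg/L.
After input A: C = (4.63·0.0122 + 0.201·2.5) / 4.831 = 0.1157 mg/L.
203 L/s = 0.203 m³/s.
After input B: C = (4.831·0.1157 + 0.203·0.244) / 5.034 = 0.1209 mg/L.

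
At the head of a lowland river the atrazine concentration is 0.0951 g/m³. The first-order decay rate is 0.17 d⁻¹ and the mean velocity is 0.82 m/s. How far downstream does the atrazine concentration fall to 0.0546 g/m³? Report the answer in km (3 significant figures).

From C = C₀·e^(−kt), t = ln(C₀/C)/k = ln(0.0951/0.0546)/0.17 = 0.5549/0.17 = 3.264 d.
Distance = v·t = 0.82 m/s × 2.82e+05 s = 2.313e+05 m = 231.3 km.

231 km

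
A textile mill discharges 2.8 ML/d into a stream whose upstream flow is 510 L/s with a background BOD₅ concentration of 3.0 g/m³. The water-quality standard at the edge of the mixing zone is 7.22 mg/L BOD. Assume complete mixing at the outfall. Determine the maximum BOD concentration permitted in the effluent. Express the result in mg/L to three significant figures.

2.8 ML/d = 0.03241 m³/s.
510 L/s = 0.51 m³/s.
Mass balance: 7.22·0.5424 = 0.03241·Cₑ + 0.51·3.
Cₑ = (3.916 − 1.53) / 0.03241 = 73.63 mg/L.

73.6 mg/L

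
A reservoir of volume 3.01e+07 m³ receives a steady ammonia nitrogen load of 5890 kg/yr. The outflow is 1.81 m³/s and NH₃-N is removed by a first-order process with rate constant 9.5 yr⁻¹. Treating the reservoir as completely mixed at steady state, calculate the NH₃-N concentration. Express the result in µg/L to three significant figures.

Outflow Q = 1.81 m³/s × 3.156e+07 s/yr = 5.712e+07 m³/yr.
Steady-state CSTR mass balance: W = Q·C + k·V·C, so C = W/(Q + kV).
Q + kV = 5.712e+07 + 9.5·3.01e+07 = 3.431e+08 m³/yr.
C = 5890/3.431e+08 = 1.717e-05 kg/m³ = 0.01717 mg/L = 17.17 µg/L.

17.2 µg/L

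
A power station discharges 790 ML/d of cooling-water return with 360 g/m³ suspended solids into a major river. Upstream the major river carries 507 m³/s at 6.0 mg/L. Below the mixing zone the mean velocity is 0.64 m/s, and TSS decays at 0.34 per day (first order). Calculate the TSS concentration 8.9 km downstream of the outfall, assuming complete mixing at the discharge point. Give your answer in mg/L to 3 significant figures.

790 ML/d = 9.144 m³/s.
After complete mixing, C₀ = (9.144·360 + 507·6) / 516.1 = 12.27 mg/L.
Travel time t = 8900 m / 0.64 m/s = 1.391e+04 s = 0.161 d.
C = 12.27·exp(−0.34·0.161) = 12.27·0.9467 = 11.62 mg/L.

11.6 mg/L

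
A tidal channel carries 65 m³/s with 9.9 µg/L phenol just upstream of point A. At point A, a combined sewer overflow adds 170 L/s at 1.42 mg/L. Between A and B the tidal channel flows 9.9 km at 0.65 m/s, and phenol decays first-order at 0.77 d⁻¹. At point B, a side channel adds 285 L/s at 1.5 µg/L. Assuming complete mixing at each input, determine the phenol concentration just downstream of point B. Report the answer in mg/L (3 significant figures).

9.9 µg/L = 0.0099 mg/L.
170 L/s = 0.17 m³/s.
After input A: C = (65·0.0099 + 0.17·1.42) / 65.17 = 0.01358 mg/L.
Over the 9.9 km reach to input B (t = 1.523e+04 s = 0.1763 d), decay gives C = 0.01358·exp(−0.77·0.1763) = 0.01185 mg/L.
285 L/s = 0.285 m³/s.
1.5 µg/L = 0.0015 mg/L.
After input B: C = (65.17·0.01185 + 0.285·0.0015) / 65.45 = 0.01181 mg/L.

0.0118 mg/L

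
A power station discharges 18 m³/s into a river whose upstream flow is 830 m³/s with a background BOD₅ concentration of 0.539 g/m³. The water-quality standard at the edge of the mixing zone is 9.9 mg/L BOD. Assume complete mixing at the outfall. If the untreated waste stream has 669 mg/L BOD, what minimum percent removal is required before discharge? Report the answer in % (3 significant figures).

34.0 %

Mass balance: 9.9·848 = 18·Cₑ + 830·0.539.
Cₑ = (8395 − 447.4) / 18 = 441.5 mg/L.
Required removal = 1 − 441.5/669 = 34 %.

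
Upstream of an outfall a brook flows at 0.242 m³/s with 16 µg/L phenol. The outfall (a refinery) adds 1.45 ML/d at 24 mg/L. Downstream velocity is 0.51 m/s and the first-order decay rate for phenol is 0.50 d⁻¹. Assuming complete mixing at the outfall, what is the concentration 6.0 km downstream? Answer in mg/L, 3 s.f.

1.45 ML/d = 0.01678 m³/s.
16 µg/L = 0.016 mg/L.
After complete mixing, C₀ = (0.01678·24 + 0.242·0.016) / 0.2588 = 1.571 mg/L.
Travel time t = 6000 m / 0.51 m/s = 1.176e+04 s = 0.1362 d.
C = 1.571·exp(−0.50·0.1362) = 1.571·0.9342 = 1.468 mg/L.

1.47 mg/L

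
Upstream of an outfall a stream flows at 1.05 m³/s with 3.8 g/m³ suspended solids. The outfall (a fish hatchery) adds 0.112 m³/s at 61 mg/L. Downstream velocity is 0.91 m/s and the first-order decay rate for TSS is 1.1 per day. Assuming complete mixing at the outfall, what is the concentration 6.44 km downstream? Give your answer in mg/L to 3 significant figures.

8.51 mg/L

After complete mixing, C₀ = (0.112·61 + 1.05·3.8) / 1.162 = 9.313 mg/L.
Travel time t = 6440 m / 0.91 m/s = 7077 s = 0.08191 d.
C = 9.313·exp(−1.1·0.08191) = 9.313·0.9138 = 8.511 mg/L.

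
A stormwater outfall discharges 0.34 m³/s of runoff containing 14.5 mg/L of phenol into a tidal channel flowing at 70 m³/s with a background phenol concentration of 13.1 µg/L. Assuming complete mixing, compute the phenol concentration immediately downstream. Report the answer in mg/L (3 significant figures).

0.0831 mg/L

13.1 µg/L = 0.0131 mg/L.
Flow-weighted mixing gives C = (0.34·14.5 + 70·0.0131) / (0.34 + 70) = 5.847/70.34 = 0.08312 mg/L.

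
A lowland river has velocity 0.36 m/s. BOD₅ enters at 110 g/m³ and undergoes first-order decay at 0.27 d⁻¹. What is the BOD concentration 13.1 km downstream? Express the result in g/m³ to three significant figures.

98.2 g/m³

Travel time t = 13.1 km / 0.36 m/s = 1.31e+04/0.36 = 3.639e+04 s = 0.4212 d.
First-order decay: C = 110·exp(−0.27·0.4212) = 110·0.8925 = 98.18 g/m³.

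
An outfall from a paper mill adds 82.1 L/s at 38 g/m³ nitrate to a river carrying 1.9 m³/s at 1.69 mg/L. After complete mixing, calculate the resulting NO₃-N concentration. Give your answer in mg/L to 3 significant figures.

82.1 L/s = 0.0821 m³/s.
Conservation of mass across the mixing zone: C = (0.0821·38 + 1.9·1.69) / (0.0821 + 1.9) = 6.331/1.982 = 3.194 mg/L.

3.19 mg/L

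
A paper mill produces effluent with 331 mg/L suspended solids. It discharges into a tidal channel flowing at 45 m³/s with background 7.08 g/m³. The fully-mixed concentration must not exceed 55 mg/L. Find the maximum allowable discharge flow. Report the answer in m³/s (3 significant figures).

7.81 m³/s

Mass balance at complete mixing: C_std·(Q_w + Q_r) = Q_w·C_e + Q_r·C_b.
Rearranging, Q_w = Q_r·(C_std − C_b)/(C_e − C_std) = 45·(55 − 7.08) / (331 − 55) = 7.813 m³/s.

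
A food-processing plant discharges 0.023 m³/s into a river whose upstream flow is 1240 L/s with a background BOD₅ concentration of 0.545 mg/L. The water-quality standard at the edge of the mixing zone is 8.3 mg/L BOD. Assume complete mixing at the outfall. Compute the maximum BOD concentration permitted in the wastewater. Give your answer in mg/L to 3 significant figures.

426 mg/L

1240 L/s = 1.24 m³/s.
Mass balance: 8.3·1.263 = 0.023·Cₑ + 1.24·0.545.
Cₑ = (10.48 − 0.6758) / 0.023 = 426.4 mg/L.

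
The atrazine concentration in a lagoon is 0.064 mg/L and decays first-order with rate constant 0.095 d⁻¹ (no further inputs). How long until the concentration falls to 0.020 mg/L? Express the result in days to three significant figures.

t = ln(C₀/C)/k = ln(0.064/0.020)/0.095 = 1.163/0.095 = 12.24 d.

12.2 d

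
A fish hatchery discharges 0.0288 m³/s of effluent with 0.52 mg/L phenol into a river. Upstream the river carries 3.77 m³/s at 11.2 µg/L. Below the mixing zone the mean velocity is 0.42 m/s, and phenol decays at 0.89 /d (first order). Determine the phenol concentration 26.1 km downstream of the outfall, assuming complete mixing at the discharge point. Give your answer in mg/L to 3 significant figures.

11.2 µg/L = 0.0112 mg/L.
After complete mixing, C₀ = (0.0288·0.52 + 3.77·0.0112) / 3.799 = 0.01506 mg/L.
Travel time t = 2.61e+04 m / 0.42 m/s = 6.214e+04 s = 0.7192 d.
C = 0.01506·exp(−0.89·0.7192) = 0.01506·0.5272 = 0.007939 mg/L.

0.00794 mg/L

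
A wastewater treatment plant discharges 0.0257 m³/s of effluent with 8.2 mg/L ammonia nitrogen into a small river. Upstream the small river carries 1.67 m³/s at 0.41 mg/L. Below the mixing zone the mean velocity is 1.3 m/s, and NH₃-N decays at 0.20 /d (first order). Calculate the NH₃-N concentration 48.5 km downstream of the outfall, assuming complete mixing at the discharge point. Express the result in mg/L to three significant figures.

After complete mixing, C₀ = (0.0257·8.2 + 1.67·0.41) / 1.696 = 0.5281 mg/L.
Travel time t = 4.85e+04 m / 1.3 m/s = 3.731e+04 s = 0.4318 d.
C = 0.5281·exp(−0.20·0.4318) = 0.5281·0.9173 = 0.4844 mg/L.

0.484 mg/L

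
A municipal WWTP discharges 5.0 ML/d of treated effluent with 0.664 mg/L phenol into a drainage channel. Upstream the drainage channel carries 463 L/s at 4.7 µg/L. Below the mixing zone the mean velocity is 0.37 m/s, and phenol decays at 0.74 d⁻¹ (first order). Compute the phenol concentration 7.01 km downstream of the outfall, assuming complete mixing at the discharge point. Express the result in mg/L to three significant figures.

0.0663 mg/L

5.0 ML/d = 0.05787 m³/s.
463 L/s = 0.463 m³/s.
4.7 µg/L = 0.0047 mg/L.
After complete mixing, C₀ = (0.05787·0.664 + 0.463·0.0047) / 0.5209 = 0.07795 mg/L.
Travel time t = 7010 m / 0.37 m/s = 1.895e+04 s = 0.2193 d.
C = 0.07795·exp(−0.74·0.2193) = 0.07795·0.8502 = 0.06627 mg/L.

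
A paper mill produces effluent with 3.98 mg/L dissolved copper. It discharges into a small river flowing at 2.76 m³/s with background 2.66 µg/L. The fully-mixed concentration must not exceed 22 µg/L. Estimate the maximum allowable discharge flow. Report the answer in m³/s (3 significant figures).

0.0135 m³/s

2.66 µg/L = 0.00266 mg/L.
22 µg/L = 0.022 mg/L.
Mass balance at complete mixing: C_std·(Q_w + Q_r) = Q_w·C_e + Q_r·C_b.
Rearranging, Q_w = Q_r·(C_std − C_b)/(C_e − C_std) = 2.76·(0.022 − 0.00266) / (3.98 − 0.022) = 0.01349 m³/s.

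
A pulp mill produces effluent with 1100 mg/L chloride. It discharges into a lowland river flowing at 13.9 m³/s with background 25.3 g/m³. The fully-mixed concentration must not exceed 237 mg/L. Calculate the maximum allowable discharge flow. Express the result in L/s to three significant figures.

3410 L/s

Mass balance at complete mixing: C_std·(Q_w + Q_r) = Q_w·C_e + Q_r·C_b.
Rearranging, Q_w = Q_r·(C_std − C_b)/(C_e − C_std) = 13.9·(237 − 25.3) / (1100 − 237) = 3.41 m³/s.
= 3410 L/s.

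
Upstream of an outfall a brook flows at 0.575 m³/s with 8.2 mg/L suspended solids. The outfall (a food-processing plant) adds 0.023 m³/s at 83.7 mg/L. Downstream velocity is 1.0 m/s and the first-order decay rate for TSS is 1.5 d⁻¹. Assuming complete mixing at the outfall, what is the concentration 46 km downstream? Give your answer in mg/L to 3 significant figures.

After complete mixing, C₀ = (0.023·83.7 + 0.575·8.2) / 0.598 = 11.1 mg/L.
Travel time t = 4.6e+04 m / 1.0 m/s = 4.6e+04 s = 0.5324 d.
C = 11.1·exp(−1.5·0.5324) = 11.1·0.45 = 4.996 mg/L.

5.00 mg/L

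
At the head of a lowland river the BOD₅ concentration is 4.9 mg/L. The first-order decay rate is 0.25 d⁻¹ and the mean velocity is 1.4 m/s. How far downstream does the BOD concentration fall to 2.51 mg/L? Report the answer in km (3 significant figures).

From C = C₀·e^(−kt), t = ln(C₀/C)/k = ln(4.9/2.51)/0.25 = 0.669/0.25 = 2.676 d.
Distance = v·t = 1.4 m/s × 2.312e+05 s = 3.237e+05 m = 323.7 km.

324 km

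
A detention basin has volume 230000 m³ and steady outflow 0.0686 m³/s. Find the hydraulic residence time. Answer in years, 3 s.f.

Q = 0.0686 m³/s × 3.156e+07 s/yr = 2.165e+06 m³/yr.
Hydraulic residence time τ = V/Q = 230000/2.165e+06 = 0.1062 yr.

0.106 yr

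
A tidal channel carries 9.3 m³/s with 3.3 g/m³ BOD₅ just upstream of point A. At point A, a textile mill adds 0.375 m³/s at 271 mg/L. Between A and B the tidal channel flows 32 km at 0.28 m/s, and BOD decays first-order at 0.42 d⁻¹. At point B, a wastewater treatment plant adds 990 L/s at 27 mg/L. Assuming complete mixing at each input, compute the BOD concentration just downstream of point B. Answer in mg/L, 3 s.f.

9.62 mg/L

After input A: C = (9.3·3.3 + 0.375·271) / 9.675 = 13.68 mg/L.
Over the 32 km reach to input B (t = 1.143e+05 s = 1.323 d), decay gives C = 13.68·exp(−0.42·1.323) = 7.847 mg/L.
990 L/s = 0.99 m³/s.
After input B: C = (9.675·7.847 + 0.99·27) / 10.67 = 9.625 mg/L.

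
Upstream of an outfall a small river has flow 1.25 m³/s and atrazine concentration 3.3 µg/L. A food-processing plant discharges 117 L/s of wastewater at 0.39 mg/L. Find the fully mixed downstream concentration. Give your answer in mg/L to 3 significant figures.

0.0364 mg/L

117 L/s = 0.117 m³/s.
3.3 µg/L = 0.0033 mg/L.
Flow-weighted mixing gives C = (0.117·0.39 + 1.25·0.0033) / (0.117 + 1.25) = 0.04976/1.367 = 0.0364 mg/L.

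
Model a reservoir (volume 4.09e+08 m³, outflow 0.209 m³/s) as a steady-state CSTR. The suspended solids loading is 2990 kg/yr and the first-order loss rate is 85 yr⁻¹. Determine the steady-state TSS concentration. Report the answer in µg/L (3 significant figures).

0.0860 µg/L

Outflow Q = 0.209 m³/s × 3.156e+07 s/yr = 6.596e+06 m³/yr.
Steady-state CSTR mass balance: W = Q·C + k·V·C, so C = W/(Q + kV).
Q + kV = 6.596e+06 + 85·4.09e+08 = 3.477e+10 m³/yr.
C = 2990/3.477e+10 = 8.599e-08 kg/m³ = 8.599e-05 mg/L = 0.08599 µg/L.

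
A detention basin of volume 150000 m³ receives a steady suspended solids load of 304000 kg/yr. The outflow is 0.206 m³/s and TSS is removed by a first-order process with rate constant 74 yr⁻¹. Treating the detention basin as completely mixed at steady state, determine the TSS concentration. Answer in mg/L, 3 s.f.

Outflow Q = 0.206 m³/s × 3.156e+07 s/yr = 6.501e+06 m³/yr.
Steady-state CSTR mass balance: W = Q·C + k·V·C, so C = W/(Q + kV).
Q + kV = 6.501e+06 + 74·150000 = 1.76e+07 m³/yr.
C = 304000/1.76e+07 = 0.01727 kg/m³ = 17.27 mg/L.

17.3 mg/L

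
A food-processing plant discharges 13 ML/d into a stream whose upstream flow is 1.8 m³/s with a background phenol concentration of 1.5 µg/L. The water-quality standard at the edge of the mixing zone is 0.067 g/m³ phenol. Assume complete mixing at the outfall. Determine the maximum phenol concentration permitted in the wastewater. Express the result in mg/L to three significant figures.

13 ML/d = 0.1505 m³/s.
1.5 µg/L = 0.0015 mg/L.
Mass balance: 0.067·1.95 = 0.1505·Cₑ + 1.8·0.0015.
Cₑ = (0.1307 − 0.0027) / 0.1505 = 0.8506 mg/L.

0.851 mg/L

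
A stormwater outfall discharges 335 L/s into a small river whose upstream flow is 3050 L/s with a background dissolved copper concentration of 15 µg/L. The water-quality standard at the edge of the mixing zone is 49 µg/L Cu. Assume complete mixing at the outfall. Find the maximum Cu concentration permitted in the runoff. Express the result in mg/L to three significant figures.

0.359 mg/L

335 L/s = 0.335 m³/s.
3050 L/s = 3.05 m³/s.
15 µg/L = 0.015 mg/L.
49 µg/L = 0.049 mg/L.
Mass balance: 0.049·3.385 = 0.335·Cₑ + 3.05·0.015.
Cₑ = (0.1659 − 0.04575) / 0.335 = 0.3586 mg/L.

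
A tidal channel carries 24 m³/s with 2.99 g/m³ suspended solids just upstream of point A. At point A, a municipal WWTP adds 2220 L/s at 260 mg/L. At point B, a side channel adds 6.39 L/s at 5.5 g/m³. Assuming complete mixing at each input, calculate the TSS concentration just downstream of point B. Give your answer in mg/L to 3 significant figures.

2220 L/s = 2.22 m³/s.
After input A: C = (24·2.99 + 2.22·260) / 26.22 = 24.75 mg/L.
6.39 L/s = 0.00639 m³/s.
After input B: C = (26.22·24.75 + 0.00639·5.5) / 26.23 = 24.75 mg/L.

24.7 mg/L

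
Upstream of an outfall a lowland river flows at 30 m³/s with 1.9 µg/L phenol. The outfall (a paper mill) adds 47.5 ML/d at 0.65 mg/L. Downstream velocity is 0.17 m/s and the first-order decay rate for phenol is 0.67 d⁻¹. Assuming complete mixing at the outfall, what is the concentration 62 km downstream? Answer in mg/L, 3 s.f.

47.5 ML/d = 0.5498 m³/s.
1.9 µg/L = 0.0019 mg/L.
After complete mixing, C₀ = (0.5498·0.65 + 30·0.0019) / 30.55 = 0.01356 mg/L.
Travel time t = 6.2e+04 m / 0.17 m/s = 3.647e+05 s = 4.221 d.
C = 0.01356·exp(−0.67·4.221) = 0.01356·0.05912 = 0.0008019 mg/L.

0.000802 mg/L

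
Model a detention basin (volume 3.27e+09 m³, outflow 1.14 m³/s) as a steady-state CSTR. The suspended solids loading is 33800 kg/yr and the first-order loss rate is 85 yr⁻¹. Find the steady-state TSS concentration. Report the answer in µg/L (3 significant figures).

Outflow Q = 1.14 m³/s × 3.156e+07 s/yr = 3.598e+07 m³/yr.
Steady-state CSTR mass balance: W = Q·C + k·V·C, so C = W/(Q + kV).
Q + kV = 3.598e+07 + 85·3.27e+09 = 2.78e+11 m³/yr.
C = 33800/2.78e+11 = 1.216e-07 kg/m³ = 0.0001216 mg/L = 0.1216 µg/L.

0.122 µg/L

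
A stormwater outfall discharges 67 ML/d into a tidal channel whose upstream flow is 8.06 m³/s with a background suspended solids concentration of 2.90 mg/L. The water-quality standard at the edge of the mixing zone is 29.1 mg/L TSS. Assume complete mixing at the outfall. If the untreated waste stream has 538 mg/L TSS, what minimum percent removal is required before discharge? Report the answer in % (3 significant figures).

67 ML/d = 0.7755 m³/s.
Mass balance: 29.1·8.835 = 0.7755·Cₑ + 8.06·2.9.
Cₑ = (257.1 − 23.37) / 0.7755 = 301.4 mg/L.
Required removal = 1 − 301.4/538 = 43.97 %.

44.0 %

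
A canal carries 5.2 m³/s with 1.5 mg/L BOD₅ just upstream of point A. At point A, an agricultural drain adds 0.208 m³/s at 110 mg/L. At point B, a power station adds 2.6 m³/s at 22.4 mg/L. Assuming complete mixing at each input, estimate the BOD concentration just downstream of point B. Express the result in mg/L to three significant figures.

After input A: C = (5.2·1.5 + 0.208·110) / 5.408 = 5.673 mg/L.
After input B: C = (5.408·5.673 + 2.6·22.4) / 8.008 = 11.1 mg/L.

11.1 mg/L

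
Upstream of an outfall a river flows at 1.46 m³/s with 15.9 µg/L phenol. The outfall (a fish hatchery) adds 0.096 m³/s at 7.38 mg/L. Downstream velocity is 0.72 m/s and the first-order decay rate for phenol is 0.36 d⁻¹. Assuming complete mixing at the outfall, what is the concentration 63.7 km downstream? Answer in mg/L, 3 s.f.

15.9 µg/L = 0.0159 mg/L.
After complete mixing, C₀ = (0.096·7.38 + 1.46·0.0159) / 1.556 = 0.4702 mg/L.
Travel time t = 6.37e+04 m / 0.72 m/s = 8.847e+04 s = 1.024 d.
C = 0.4702·exp(−0.36·1.024) = 0.4702·0.6917 = 0.3253 mg/L.

0.325 mg/L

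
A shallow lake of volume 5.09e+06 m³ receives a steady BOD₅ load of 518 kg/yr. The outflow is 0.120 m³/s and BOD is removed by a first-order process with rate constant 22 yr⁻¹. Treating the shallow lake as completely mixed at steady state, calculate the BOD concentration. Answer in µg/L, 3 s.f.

Outflow Q = 0.120 m³/s × 3.156e+07 s/yr = 3.787e+06 m³/yr.
Steady-state CSTR mass balance: W = Q·C + k·V·C, so C = W/(Q + kV).
Q + kV = 3.787e+06 + 22·5.09e+06 = 1.158e+08 m³/yr.
C = 518/1.158e+08 = 4.475e-06 kg/m³ = 0.004475 mg/L = 4.475 µg/L.

4.47 µg/L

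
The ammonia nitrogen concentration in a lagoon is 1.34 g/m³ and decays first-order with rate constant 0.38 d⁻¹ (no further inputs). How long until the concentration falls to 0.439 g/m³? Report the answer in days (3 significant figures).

2.94 d

t = ln(C₀/C)/k = ln(1.34/0.439)/0.38 = 1.116/0.38 = 2.937 d.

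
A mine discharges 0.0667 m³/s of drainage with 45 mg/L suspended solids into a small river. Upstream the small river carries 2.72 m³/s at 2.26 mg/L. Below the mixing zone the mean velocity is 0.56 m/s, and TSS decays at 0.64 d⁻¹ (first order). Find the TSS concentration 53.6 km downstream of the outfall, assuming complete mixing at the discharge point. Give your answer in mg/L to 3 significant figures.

After complete mixing, C₀ = (0.0667·45 + 2.72·2.26) / 2.787 = 3.283 mg/L.
Travel time t = 5.36e+04 m / 0.56 m/s = 9.571e+04 s = 1.108 d.
C = 3.283·exp(−0.64·1.108) = 3.283·0.4921 = 1.616 mg/L.

1.62 mg/L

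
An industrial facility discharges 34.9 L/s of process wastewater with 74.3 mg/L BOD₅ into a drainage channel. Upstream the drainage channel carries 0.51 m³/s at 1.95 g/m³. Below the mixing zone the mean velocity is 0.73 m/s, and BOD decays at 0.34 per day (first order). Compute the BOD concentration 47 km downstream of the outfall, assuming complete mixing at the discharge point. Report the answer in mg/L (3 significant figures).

34.9 L/s = 0.0349 m³/s.
After complete mixing, C₀ = (0.0349·74.3 + 0.51·1.95) / 0.5449 = 6.584 mg/L.
Travel time t = 4.7e+04 m / 0.73 m/s = 6.438e+04 s = 0.7452 d.
C = 6.584·exp(−0.34·0.7452) = 6.584·0.7762 = 5.11 mg/L.

5.11 mg/L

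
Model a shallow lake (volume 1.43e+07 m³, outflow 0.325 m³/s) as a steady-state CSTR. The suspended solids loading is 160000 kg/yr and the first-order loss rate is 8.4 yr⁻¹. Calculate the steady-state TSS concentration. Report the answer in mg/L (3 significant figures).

1.23 mg/L

Outflow Q = 0.325 m³/s × 3.156e+07 s/yr = 1.026e+07 m³/yr.
Steady-state CSTR mass balance: W = Q·C + k·V·C, so C = W/(Q + kV).
Q + kV = 1.026e+07 + 8.4·1.43e+07 = 1.304e+08 m³/yr.
C = 160000/1.304e+08 = 0.001227 kg/m³ = 1.227 mg/L.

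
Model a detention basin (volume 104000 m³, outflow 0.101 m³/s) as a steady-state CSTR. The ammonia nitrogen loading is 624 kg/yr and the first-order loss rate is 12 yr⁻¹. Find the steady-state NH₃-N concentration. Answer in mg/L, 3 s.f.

Outflow Q = 0.101 m³/s × 3.156e+07 s/yr = 3.187e+06 m³/yr.
Steady-state CSTR mass balance: W = Q·C + k·V·C, so C = W/(Q + kV).
Q + kV = 3.187e+06 + 12·104000 = 4.435e+06 m³/yr.
C = 624/4.435e+06 = 0.0001407 kg/m³ = 0.1407 mg/L.

0.141 mg/L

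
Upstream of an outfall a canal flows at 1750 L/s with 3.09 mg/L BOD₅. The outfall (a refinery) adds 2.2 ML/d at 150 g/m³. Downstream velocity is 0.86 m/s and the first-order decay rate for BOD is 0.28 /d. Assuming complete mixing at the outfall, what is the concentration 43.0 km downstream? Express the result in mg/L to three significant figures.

2.2 ML/d = 0.02546 m³/s.
1750 L/s = 1.75 m³/s.
After complete mixing, C₀ = (0.02546·150 + 1.75·3.09) / 1.775 = 5.197 mg/L.
Travel time t = 4.3e+04 m / 0.86 m/s = 5e+04 s = 0.5787 d.
C = 5.197·exp(−0.28·0.5787) = 5.197·0.8504 = 4.42 mg/L.

4.42 mg/L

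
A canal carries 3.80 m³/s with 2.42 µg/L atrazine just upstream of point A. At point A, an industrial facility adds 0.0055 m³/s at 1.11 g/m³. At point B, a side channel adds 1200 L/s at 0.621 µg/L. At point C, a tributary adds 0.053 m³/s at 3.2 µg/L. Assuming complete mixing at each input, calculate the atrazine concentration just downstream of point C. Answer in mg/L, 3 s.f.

2.42 µg/L = 0.00242 mg/L.
After input A: C = (3.8·0.00242 + 0.0055·1.11) / 3.805 = 0.004021 mg/L.
1200 L/s = 1.2 m³/s.
0.621 µg/L = 0.000621 mg/L.
After input B: C = (3.805·0.004021 + 1.2·0.000621) / 5.005 = 0.003206 mg/L.
3.2 µg/L = 0.0032 mg/L.
After input C: C = (5.005·0.003206 + 0.053·0.0032) / 5.058 = 0.003206 mg/L.

0.00321 mg/L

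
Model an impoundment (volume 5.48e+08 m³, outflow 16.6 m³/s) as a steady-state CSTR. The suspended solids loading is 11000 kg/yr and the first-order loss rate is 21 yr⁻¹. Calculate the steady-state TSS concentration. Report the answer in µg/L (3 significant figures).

Outflow Q = 16.6 m³/s × 3.156e+07 s/yr = 5.239e+08 m³/yr.
Steady-state CSTR mass balance: W = Q·C + k·V·C, so C = W/(Q + kV).
Q + kV = 5.239e+08 + 21·5.48e+08 = 1.203e+10 m³/yr.
C = 11000/1.203e+10 = 9.142e-07 kg/m³ = 0.0009142 mg/L = 0.9142 µg/L.

0.914 µg/L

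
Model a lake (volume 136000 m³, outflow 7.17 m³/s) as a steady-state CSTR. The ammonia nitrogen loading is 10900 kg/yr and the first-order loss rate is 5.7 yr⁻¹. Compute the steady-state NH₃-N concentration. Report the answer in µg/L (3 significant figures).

Outflow Q = 7.17 m³/s × 3.156e+07 s/yr = 2.263e+08 m³/yr.
Steady-state CSTR mass balance: W = Q·C + k·V·C, so C = W/(Q + kV).
Q + kV = 2.263e+08 + 5.7·136000 = 2.27e+08 m³/yr.
C = 10900/2.27e+08 = 4.801e-05 kg/m³ = 0.04801 mg/L = 48.01 µg/L.

48.0 µg/L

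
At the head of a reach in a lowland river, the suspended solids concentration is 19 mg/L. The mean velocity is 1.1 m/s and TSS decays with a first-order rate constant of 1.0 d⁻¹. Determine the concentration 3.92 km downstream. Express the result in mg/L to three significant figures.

18.2 mg/L

Travel time t = 3.92 km / 1.1 m/s = 3920/1.1 = 3564 s = 0.04125 d.
First-order decay: C = 19·exp(−1.0·0.04125) = 19·0.9596 = 18.23 mg/L.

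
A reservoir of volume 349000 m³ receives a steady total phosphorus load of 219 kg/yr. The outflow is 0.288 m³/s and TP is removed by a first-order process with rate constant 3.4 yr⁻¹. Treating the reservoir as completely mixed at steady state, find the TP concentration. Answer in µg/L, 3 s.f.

Outflow Q = 0.288 m³/s × 3.156e+07 s/yr = 9.089e+06 m³/yr.
Steady-state CSTR mass balance: W = Q·C + k·V·C, so C = W/(Q + kV).
Q + kV = 9.089e+06 + 3.4·349000 = 1.028e+07 m³/yr.
C = 219/1.028e+07 = 2.131e-05 kg/m³ = 0.02131 mg/L = 21.31 µg/L.

21.3 µg/L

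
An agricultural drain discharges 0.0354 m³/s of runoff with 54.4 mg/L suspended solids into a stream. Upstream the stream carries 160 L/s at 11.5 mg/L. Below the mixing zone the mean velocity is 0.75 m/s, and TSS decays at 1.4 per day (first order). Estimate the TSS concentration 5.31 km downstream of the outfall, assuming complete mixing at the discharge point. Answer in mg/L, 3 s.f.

17.2 mg/L

160 L/s = 0.16 m³/s.
After complete mixing, C₀ = (0.0354·54.4 + 0.16·11.5) / 0.1954 = 19.27 mg/L.
Travel time t = 5310 m / 0.75 m/s = 7080 s = 0.08194 d.
C = 19.27·exp(−1.4·0.08194) = 19.27·0.8916 = 17.18 mg/L.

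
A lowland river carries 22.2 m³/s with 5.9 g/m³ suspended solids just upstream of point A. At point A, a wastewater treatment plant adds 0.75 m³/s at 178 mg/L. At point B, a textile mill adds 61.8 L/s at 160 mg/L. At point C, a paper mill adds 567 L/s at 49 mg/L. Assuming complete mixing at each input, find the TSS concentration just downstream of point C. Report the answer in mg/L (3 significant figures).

After input A: C = (22.2·5.9 + 0.75·178) / 22.95 = 11.52 mg/L.
61.8 L/s = 0.0618 m³/s.
After input B: C = (22.95·11.52 + 0.0618·160) / 23.01 = 11.92 mg/L.
567 L/s = 0.567 m³/s.
After input C: C = (23.01·11.92 + 0.567·49) / 23.58 = 12.81 mg/L.

12.8 mg/L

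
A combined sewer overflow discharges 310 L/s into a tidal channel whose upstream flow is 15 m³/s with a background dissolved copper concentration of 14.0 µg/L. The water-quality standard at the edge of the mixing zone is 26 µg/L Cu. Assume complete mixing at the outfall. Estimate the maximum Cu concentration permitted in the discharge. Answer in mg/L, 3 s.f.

0.607 mg/L

310 L/s = 0.31 m³/s.
14.0 µg/L = 0.014 mg/L.
26 µg/L = 0.026 mg/L.
Mass balance: 0.026·15.31 = 0.31·Cₑ + 15·0.014.
Cₑ = (0.3981 − 0.21) / 0.31 = 0.6066 mg/L.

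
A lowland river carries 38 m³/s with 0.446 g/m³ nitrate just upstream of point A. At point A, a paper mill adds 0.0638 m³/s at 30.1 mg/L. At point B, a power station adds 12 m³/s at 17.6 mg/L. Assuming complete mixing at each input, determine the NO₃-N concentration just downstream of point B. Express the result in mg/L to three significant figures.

4.60 mg/L

After input A: C = (38·0.446 + 0.0638·30.1) / 38.06 = 0.4957 mg/L.
After input B: C = (38.06·0.4957 + 12·17.6) / 50.06 = 4.596 mg/L.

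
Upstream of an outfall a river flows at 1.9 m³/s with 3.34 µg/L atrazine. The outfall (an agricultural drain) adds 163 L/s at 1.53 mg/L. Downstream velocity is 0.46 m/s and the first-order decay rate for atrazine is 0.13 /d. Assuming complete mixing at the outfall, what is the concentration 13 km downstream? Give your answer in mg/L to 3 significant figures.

163 L/s = 0.163 m³/s.
3.34 µg/L = 0.00334 mg/L.
After complete mixing, C₀ = (0.163·1.53 + 1.9·0.00334) / 2.063 = 0.124 mg/L.
Travel time t = 1.3e+04 m / 0.46 m/s = 2.826e+04 s = 0.3271 d.
C = 0.124·exp(−0.13·0.3271) = 0.124·0.9584 = 0.1188 mg/L.

0.119 mg/L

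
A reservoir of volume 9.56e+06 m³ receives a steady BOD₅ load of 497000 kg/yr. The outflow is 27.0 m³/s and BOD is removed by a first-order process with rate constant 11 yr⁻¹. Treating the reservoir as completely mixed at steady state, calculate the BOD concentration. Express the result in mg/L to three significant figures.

Outflow Q = 27.0 m³/s × 3.156e+07 s/yr = 8.521e+08 m³/yr.
Steady-state CSTR mass balance: W = Q·C + k·V·C, so C = W/(Q + kV).
Q + kV = 8.521e+08 + 11·9.56e+06 = 9.572e+08 m³/yr.
C = 497000/9.572e+08 = 0.0005192 kg/m³ = 0.5192 mg/L.

0.519 mg/L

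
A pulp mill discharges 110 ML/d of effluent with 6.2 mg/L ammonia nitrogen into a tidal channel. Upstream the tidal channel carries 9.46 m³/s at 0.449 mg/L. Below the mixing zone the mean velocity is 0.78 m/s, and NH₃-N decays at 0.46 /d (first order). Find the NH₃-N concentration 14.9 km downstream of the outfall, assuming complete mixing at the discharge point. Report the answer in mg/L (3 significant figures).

110 ML/d = 1.273 m³/s.
After complete mixing, C₀ = (1.273·6.2 + 9.46·0.449) / 10.73 = 1.131 mg/L.
Travel time t = 1.49e+04 m / 0.78 m/s = 1.91e+04 s = 0.2211 d.
C = 1.131·exp(−0.46·0.2211) = 1.131·0.9033 = 1.022 mg/L.

1.02 mg/L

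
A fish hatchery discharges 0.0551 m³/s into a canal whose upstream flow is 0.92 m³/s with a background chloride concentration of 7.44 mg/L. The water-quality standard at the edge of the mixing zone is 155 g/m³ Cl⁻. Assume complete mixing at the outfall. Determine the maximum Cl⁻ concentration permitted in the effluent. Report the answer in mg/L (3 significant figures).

2620 mg/L

Mass balance: 155·0.9751 = 0.0551·Cₑ + 0.92·7.44.
Cₑ = (151.1 − 6.845) / 0.0551 = 2619 mg/L.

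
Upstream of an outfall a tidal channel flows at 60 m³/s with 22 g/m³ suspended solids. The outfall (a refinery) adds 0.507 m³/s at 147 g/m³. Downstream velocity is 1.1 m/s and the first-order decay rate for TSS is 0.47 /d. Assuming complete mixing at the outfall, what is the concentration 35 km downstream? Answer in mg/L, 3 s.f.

After complete mixing, C₀ = (0.507·147 + 60·22) / 60.51 = 23.05 mg/L.
Travel time t = 3.5e+04 m / 1.1 m/s = 3.182e+04 s = 0.3683 d.
C = 23.05·exp(−0.47·0.3683) = 23.05·0.8411 = 19.38 mg/L.

19.4 mg/L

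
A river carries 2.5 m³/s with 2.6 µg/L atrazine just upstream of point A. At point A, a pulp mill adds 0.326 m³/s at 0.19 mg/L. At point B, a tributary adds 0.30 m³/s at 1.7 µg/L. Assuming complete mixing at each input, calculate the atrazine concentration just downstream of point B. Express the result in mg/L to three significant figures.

0.0221 mg/L

2.6 µg/L = 0.0026 mg/L.
After input A: C = (2.5·0.0026 + 0.326·0.19) / 2.826 = 0.02422 mg/L.
1.7 µg/L = 0.0017 mg/L.
After input B: C = (2.826·0.02422 + 0.3·0.0017) / 3.126 = 0.02206 mg/L.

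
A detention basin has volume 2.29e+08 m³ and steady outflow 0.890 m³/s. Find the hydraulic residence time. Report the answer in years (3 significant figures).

Q = 0.890 m³/s × 3.156e+07 s/yr = 2.809e+07 m³/yr.
Hydraulic residence time τ = V/Q = 2.29e+08/2.809e+07 = 8.153 yr.

8.15 yr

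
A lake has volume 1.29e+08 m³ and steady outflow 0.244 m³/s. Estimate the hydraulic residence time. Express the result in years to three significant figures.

Q = 0.244 m³/s × 3.156e+07 s/yr = 7.7e+06 m³/yr.
Hydraulic residence time τ = V/Q = 1.29e+08/7.7e+06 = 16.75 yr.

16.8 yr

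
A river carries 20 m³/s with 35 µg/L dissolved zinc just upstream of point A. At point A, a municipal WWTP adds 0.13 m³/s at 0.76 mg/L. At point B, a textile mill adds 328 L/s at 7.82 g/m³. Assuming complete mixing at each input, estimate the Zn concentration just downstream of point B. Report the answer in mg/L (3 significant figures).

35 µg/L = 0.035 mg/L.
After input A: C = (20·0.035 + 0.13·0.76) / 20.13 = 0.03968 mg/L.
328 L/s = 0.328 m³/s.
After input B: C = (20.13·0.03968 + 0.328·7.82) / 20.46 = 0.1644 mg/L.

0.164 mg/L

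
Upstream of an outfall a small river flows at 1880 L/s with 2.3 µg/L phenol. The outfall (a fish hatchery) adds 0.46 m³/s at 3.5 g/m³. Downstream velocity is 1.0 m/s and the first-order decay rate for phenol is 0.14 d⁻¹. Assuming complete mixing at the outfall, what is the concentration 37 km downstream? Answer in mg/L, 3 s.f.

0.650 mg/L

1880 L/s = 1.88 m³/s.
2.3 µg/L = 0.0023 mg/L.
After complete mixing, C₀ = (0.46·3.5 + 1.88·0.0023) / 2.34 = 0.6899 mg/L.
Travel time t = 3.7e+04 m / 1.0 m/s = 3.7e+04 s = 0.4282 d.
C = 0.6899·exp(−0.14·0.4282) = 0.6899·0.9418 = 0.6497 mg/L.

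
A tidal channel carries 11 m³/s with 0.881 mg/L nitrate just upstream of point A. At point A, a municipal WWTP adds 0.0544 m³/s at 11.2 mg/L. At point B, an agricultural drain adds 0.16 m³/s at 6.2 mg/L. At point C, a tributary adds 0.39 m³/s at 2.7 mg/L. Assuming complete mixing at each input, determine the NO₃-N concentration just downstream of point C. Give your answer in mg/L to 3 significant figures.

After input A: C = (11·0.881 + 0.0544·11.2) / 11.05 = 0.9318 mg/L.
After input B: C = (11.05·0.9318 + 0.16·6.2) / 11.21 = 1.007 mg/L.
After input C: C = (11.21·1.007 + 0.39·2.7) / 11.6 = 1.064 mg/L.

1.06 mg/L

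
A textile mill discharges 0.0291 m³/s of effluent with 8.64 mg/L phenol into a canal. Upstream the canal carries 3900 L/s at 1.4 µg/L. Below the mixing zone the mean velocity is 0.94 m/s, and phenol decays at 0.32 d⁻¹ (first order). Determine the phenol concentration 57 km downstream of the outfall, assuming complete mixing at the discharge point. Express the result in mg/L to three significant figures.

3900 L/s = 3.9 m³/s.
1.4 µg/L = 0.0014 mg/L.
After complete mixing, C₀ = (0.0291·8.64 + 3.9·0.0014) / 3.929 = 0.06538 mg/L.
Travel time t = 5.7e+04 m / 0.94 m/s = 6.064e+04 s = 0.7018 d.
C = 0.06538·exp(−0.32·0.7018) = 0.06538·0.7988 = 0.05223 mg/L.

0.0522 mg/L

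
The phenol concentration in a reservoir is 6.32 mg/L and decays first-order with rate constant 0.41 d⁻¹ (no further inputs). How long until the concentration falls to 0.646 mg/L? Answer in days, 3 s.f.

t = ln(C₀/C)/k = ln(6.32/0.646)/0.41 = 2.281/0.41 = 5.563 d.

5.56 d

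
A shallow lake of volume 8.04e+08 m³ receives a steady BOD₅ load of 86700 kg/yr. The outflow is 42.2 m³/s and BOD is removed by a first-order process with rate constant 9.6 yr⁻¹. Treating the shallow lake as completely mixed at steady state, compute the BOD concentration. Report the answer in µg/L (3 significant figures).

9.58 µg/L

Outflow Q = 42.2 m³/s × 3.156e+07 s/yr = 1.332e+09 m³/yr.
Steady-state CSTR mass balance: W = Q·C + k·V·C, so C = W/(Q + kV).
Q + kV = 1.332e+09 + 9.6·8.04e+08 = 9.05e+09 m³/yr.
C = 86700/9.05e+09 = 9.58e-06 kg/m³ = 0.00958 mg/L = 9.58 µg/L.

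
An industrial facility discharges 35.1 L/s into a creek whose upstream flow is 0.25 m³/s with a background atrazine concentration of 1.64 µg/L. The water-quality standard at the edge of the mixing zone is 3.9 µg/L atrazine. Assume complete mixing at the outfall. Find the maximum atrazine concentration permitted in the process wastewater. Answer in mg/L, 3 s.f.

0.0200 mg/L

35.1 L/s = 0.0351 m³/s.
1.64 µg/L = 0.00164 mg/L.
3.9 µg/L = 0.0039 mg/L.
Mass balance: 0.0039·0.2851 = 0.0351·Cₑ + 0.25·0.00164.
Cₑ = (0.001112 − 0.00041) / 0.0351 = 0.02 mg/L.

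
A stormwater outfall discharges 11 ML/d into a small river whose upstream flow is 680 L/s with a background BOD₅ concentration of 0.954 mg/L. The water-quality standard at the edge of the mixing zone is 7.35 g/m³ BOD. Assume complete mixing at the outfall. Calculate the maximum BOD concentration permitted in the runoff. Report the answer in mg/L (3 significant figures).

41.5 mg/L

11 ML/d = 0.1273 m³/s.
680 L/s = 0.68 m³/s.
Mass balance: 7.35·0.8073 = 0.1273·Cₑ + 0.68·0.954.
Cₑ = (5.934 − 0.6487) / 0.1273 = 41.51 mg/L.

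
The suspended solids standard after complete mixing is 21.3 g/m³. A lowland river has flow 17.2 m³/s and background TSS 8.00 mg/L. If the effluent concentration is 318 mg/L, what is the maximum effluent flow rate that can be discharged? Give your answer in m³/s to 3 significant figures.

0.771 m³/s

Mass balance at complete mixing: C_std·(Q_w + Q_r) = Q_w·C_e + Q_r·C_b.
Rearranging, Q_w = Q_r·(C_std − C_b)/(C_e − C_std) = 17.2·(21.3 − 8) / (318 − 21.3) = 0.771 m³/s.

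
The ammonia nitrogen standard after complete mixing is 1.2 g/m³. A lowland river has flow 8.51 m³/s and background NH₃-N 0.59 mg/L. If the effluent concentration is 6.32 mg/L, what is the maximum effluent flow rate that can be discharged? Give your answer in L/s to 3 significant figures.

1010 L/s

Mass balance at complete mixing: C_std·(Q_w + Q_r) = Q_w·C_e + Q_r·C_b.
Rearranging, Q_w = Q_r·(C_std − C_b)/(C_e − C_std) = 8.51·(1.2 − 0.59) / (6.32 − 1.2) = 1.014 m³/s.
= 1014 L/s.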